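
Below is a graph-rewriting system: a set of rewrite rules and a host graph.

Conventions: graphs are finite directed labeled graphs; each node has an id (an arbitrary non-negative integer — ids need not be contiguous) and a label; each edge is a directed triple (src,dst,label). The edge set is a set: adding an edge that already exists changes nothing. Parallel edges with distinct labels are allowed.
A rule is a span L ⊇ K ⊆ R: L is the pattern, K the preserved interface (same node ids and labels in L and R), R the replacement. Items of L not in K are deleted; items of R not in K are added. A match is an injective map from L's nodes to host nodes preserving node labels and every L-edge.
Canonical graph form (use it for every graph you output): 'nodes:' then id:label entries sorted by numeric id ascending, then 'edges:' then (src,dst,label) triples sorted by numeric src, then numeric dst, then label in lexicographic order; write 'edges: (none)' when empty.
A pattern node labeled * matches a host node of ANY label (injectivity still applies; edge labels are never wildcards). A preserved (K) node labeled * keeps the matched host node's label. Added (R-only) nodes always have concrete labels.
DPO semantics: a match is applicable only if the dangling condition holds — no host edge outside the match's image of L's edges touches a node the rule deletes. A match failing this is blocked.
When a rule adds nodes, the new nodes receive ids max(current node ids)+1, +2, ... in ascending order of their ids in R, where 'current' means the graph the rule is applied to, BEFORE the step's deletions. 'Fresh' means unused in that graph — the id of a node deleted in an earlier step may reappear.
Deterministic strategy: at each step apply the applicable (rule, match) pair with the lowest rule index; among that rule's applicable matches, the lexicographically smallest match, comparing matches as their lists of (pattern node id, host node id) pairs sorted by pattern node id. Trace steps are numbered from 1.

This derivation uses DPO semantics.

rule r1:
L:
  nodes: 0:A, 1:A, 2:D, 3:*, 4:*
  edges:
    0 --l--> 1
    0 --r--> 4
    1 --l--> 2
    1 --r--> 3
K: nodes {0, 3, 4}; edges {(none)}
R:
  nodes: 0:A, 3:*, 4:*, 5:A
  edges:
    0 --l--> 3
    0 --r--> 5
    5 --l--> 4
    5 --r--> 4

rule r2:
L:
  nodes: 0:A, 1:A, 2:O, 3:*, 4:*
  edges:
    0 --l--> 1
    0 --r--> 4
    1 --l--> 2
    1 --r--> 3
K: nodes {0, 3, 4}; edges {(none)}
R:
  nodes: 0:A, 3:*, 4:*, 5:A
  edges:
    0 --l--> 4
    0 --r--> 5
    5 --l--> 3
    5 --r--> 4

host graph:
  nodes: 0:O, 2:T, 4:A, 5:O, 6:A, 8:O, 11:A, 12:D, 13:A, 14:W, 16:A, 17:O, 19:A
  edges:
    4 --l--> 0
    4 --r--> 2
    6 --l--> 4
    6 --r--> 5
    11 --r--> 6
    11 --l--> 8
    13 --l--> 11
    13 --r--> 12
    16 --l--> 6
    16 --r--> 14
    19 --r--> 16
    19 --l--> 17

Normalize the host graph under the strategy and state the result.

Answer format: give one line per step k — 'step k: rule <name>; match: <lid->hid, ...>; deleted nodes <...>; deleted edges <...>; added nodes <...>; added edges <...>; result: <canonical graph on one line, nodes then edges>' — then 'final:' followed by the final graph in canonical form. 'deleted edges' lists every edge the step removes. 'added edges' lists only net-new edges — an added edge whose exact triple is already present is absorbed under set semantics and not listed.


step 1: rule r2; match: 0->6, 1->4, 2->0, 3->2, 4->5; deleted nodes 0, 4; deleted edges (4,0,l); (4,2,r); (6,4,l); (6,5,r); added nodes 20; added edges (6,5,l); (6,20,r); (20,2,l); (20,5,r); result: nodes: 2:T, 5:O, 6:A, 8:O, 11:A, 12:D, 13:A, 14:W, 16:A, 17:O, 19:A, 20:A edges: (6,5,l); (6,20,r); (11,6,r); (11,8,l); (13,11,l); (13,12,r); (16,6,l); (16,14,r); (19,16,r); (19,17,l); (20,2,l); (20,5,r)
step 2: rule r2; match: 0->13, 1->11, 2->8, 3->6, 4->12; deleted nodes 8, 11; deleted edges (11,6,r); (11,8,l); (13,11,l); (13,12,r); added nodes 21; added edges (13,12,l); (13,21,r); (21,6,l); (21,12,r); result: nodes: 2:T, 5:O, 6:A, 12:D, 13:A, 14:W, 16:A, 17:O, 19:A, 20:A, 21:A edges: (6,5,l); (6,20,r); (13,12,l); (13,21,r); (16,6,l); (16,14,r); (19,16,r); (19,17,l); (20,2,l); (20,5,r); (21,6,l); (21,12,r)
final:
nodes: 2:T, 5:O, 6:A, 12:D, 13:A, 14:W, 16:A, 17:O, 19:A, 20:A, 21:A
edges: (6,5,l); (6,20,r); (13,12,l); (13,21,r); (16,6,l); (16,14,r); (19,16,r); (19,17,l); (20,2,l); (20,5,r); (21,6,l); (21,12,r)


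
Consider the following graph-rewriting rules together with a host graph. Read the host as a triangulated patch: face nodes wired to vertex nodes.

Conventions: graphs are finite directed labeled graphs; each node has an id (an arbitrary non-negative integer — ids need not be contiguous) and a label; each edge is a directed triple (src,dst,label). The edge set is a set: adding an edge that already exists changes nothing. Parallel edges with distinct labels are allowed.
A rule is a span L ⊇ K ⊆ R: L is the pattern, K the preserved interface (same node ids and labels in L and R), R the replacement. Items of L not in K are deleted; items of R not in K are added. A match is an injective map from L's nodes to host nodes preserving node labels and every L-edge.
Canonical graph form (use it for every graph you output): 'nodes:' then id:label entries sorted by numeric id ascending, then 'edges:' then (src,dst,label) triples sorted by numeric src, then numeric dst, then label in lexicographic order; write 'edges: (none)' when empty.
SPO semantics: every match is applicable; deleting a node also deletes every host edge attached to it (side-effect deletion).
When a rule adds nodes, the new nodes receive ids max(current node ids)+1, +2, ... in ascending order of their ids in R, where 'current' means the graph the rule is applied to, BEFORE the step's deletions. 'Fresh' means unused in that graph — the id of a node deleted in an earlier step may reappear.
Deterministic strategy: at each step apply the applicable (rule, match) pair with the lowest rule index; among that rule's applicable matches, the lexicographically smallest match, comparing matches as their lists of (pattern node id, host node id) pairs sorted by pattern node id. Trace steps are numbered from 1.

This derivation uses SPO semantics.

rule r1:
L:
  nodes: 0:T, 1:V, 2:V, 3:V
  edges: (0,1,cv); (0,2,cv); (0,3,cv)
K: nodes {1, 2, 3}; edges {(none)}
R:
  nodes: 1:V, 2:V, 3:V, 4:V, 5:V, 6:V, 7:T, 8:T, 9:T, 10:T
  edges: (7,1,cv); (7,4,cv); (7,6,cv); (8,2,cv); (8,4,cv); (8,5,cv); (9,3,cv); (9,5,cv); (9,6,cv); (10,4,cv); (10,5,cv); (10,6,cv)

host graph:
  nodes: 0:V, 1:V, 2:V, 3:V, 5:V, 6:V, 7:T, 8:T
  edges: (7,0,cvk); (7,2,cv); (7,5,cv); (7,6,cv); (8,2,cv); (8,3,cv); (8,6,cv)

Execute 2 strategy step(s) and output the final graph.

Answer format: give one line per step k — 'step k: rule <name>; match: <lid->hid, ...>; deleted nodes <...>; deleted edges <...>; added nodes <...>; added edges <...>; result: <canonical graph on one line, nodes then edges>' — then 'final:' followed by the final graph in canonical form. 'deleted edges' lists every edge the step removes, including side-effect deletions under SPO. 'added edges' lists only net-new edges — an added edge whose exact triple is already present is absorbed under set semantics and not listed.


step 1: rule r1; match: 0->7, 1->2, 2->5, 3->6; deleted nodes 7; deleted edges (7,0,cvk); (7,2,cv); (7,5,cv); (7,6,cv); added nodes 9, 10, 11, 12, 13, 14, 15; added edges (12,2,cv); (12,9,cv); (12,11,cv); (13,5,cv); (13,9,cv); (13,10,cv); (14,6,cv); (14,10,cv); (14,11,cv); (15,9,cv); (15,10,cv); (15,11,cv); result: nodes: 0:V, 1:V, 2:V, 3:V, 5:V, 6:V, 8:T, 9:V, 10:V, 11:V, 12:T, 13:T, 14:T, 15:T edges: (8,2,cv); (8,3,cv); (8,6,cv); (12,2,cv); (12,9,cv); (12,11,cv); (13,5,cv); (13,9,cv); (13,10,cv); (14,6,cv); (14,10,cv); (14,11,cv); (15,9,cv); (15,10,cv); (15,11,cv)
step 2: rule r1; match: 0->8, 1->2, 2->3, 3->6; deleted nodes 8; deleted edges (8,2,cv); (8,3,cv); (8,6,cv); added nodes 16, 17, 18, 19, 20, 21, 22; added edges (19,2,cv); (19,16,cv); (19,18,cv); (20,3,cv); (20,16,cv); (20,17,cv); (21,6,cv); (21,17,cv); (21,18,cv); (22,16,cv); (22,17,cv); (22,18,cv); result: nodes: 0:V, 1:V, 2:V, 3:V, 5:V, 6:V, 9:V, 10:V, 11:V, 12:T, 13:T, 14:T, 15:T, 16:V, 17:V, 18:V, 19:T, 20:T, 21:T, 22:T edges: (12,2,cv); (12,9,cv); (12,11,cv); (13,5,cv); (13,9,cv); (13,10,cv); (14,6,cv); (14,10,cv); (14,11,cv); (15,9,cv); (15,10,cv); (15,11,cv); (19,2,cv); (19,16,cv); (19,18,cv); (20,3,cv); (20,16,cv); (20,17,cv); (21,6,cv); (21,17,cv); (21,18,cv); (22,16,cv); (22,17,cv); (22,18,cv)
final:
nodes: 0:V, 1:V, 2:V, 3:V, 5:V, 6:V, 9:V, 10:V, 11:V, 12:T, 13:T, 14:T, 15:T, 16:V, 17:V, 18:V, 19:T, 20:T, 21:T, 22:T
edges: (12,2,cv); (12,9,cv); (12,11,cv); (13,5,cv); (13,9,cv); (13,10,cv); (14,6,cv); (14,10,cv); (14,11,cv); (15,9,cv); (15,10,cv); (15,11,cv); (19,2,cv); (19,16,cv); (19,18,cv); (20,3,cv); (20,16,cv); (20,17,cv); (21,6,cv); (21,17,cv); (21,18,cv); (22,16,cv); (22,17,cv); (22,18,cv)


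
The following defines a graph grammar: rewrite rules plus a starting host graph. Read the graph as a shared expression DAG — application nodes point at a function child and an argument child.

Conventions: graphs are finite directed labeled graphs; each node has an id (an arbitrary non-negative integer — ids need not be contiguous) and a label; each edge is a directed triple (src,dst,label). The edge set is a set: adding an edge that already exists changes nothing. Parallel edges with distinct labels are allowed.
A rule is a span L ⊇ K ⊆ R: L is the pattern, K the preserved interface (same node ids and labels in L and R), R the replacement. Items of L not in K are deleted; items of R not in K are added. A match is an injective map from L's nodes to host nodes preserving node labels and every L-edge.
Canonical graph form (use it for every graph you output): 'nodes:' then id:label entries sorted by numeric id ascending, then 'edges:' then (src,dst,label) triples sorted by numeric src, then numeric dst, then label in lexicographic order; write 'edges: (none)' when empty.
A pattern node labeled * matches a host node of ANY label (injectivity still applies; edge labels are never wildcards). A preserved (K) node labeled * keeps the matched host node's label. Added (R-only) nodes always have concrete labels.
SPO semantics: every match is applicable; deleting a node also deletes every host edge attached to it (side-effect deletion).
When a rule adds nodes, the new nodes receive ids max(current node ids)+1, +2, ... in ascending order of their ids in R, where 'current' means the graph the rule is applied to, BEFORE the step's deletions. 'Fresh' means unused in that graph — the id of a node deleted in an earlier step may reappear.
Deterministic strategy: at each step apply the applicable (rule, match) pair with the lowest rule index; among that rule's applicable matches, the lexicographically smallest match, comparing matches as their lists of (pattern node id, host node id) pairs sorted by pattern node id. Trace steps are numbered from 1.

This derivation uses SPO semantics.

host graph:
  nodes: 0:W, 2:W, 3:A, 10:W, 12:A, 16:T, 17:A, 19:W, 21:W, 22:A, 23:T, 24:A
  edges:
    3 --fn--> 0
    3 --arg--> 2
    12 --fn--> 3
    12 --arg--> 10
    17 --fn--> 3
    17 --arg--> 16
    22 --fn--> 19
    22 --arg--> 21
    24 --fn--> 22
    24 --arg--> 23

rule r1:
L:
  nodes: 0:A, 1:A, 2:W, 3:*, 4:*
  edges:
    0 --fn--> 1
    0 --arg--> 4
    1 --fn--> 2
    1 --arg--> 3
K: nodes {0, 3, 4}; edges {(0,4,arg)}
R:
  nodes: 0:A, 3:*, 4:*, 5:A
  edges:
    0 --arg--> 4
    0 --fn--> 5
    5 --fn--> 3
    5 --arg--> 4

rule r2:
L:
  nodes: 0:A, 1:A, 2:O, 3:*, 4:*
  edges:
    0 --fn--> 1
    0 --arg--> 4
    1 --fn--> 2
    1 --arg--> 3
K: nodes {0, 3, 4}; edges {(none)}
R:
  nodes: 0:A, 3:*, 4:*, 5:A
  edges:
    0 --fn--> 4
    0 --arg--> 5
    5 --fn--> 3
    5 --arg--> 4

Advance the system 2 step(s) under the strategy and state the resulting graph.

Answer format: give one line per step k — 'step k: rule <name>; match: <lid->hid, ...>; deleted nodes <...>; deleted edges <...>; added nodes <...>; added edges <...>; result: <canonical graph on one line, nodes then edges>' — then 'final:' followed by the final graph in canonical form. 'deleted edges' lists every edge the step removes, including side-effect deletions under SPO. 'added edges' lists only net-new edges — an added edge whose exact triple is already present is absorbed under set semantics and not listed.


step 1: rule r1; match: 0->12, 1->3, 2->0, 3->2, 4->10; deleted nodes 0, 3; deleted edges (3,0,fn); (3,2,arg); (12,3,fn); (17,3,fn); added nodes 25; added edges (12,25,fn); (25,2,fn); (25,10,arg); result: nodes: 2:W, 10:W, 12:A, 16:T, 17:A, 19:W, 21:W, 22:A, 23:T, 24:A, 25:A edges: (12,10,arg); (12,25,fn); (17,16,arg); (22,19,fn); (22,21,arg); (24,22,fn); (24,23,arg); (25,2,fn); (25,10,arg)
step 2: rule r1; match: 0->24, 1->22, 2->19, 3->21, 4->23; deleted nodes 19, 22; deleted edges (22,19,fn); (22,21,arg); (24,22,fn); added nodes 26; added edges (24,26,fn); (26,21,fn); (26,23,arg); result: nodes: 2:W, 10:W, 12:A, 16:T, 17:A, 21:W, 23:T, 24:A, 25:A, 26:A edges: (12,10,arg); (12,25,fn); (17,16,arg); (24,23,arg); (24,26,fn); (25,2,fn); (25,10,arg); (26,21,fn); (26,23,arg)
final:
nodes: 2:W, 10:W, 12:A, 16:T, 17:A, 21:W, 23:T, 24:A, 25:A, 26:A
edges: (12,10,arg); (12,25,fn); (17,16,arg); (24,23,arg); (24,26,fn); (25,2,fn); (25,10,arg); (26,21,fn); (26,23,arg)


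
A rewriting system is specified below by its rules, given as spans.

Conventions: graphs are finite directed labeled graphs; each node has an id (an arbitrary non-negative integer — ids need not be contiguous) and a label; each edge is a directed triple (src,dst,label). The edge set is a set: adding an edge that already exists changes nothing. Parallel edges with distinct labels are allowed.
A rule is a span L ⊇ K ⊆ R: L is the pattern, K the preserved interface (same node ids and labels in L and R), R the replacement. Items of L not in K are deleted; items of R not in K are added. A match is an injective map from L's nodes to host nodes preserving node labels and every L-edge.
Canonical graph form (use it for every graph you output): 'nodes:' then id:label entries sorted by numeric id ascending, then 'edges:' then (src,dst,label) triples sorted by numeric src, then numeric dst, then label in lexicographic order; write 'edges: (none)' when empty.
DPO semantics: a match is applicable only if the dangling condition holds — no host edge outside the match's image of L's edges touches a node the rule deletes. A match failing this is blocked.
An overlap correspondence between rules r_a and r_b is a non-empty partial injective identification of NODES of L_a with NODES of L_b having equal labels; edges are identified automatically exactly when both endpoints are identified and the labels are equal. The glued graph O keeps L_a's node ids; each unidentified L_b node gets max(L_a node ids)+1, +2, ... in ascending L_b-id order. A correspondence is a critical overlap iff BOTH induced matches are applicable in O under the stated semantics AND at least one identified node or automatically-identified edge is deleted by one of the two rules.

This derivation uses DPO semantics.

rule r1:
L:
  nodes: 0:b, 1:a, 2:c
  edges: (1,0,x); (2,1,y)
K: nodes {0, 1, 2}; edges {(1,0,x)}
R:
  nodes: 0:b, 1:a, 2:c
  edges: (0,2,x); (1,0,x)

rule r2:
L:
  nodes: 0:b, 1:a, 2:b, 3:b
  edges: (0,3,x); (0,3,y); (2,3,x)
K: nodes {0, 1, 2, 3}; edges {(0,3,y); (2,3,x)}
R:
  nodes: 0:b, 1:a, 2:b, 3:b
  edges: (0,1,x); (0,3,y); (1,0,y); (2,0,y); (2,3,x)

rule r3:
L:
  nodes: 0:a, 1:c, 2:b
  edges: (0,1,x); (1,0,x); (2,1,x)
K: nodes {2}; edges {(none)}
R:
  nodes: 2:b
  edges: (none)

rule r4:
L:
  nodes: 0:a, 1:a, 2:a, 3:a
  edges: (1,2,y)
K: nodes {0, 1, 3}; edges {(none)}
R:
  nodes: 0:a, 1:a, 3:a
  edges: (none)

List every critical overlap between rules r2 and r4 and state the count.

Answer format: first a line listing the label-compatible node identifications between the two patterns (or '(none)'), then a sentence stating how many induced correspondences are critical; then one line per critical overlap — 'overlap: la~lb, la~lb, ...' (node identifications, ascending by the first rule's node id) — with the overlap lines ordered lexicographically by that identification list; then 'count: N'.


label-compatible node identifications between L(r2) and L(r4): 1~0, 1~1, 1~2, 1~3
1 of the induced correspondences is a critical overlap of r2 and r4.
overlap: 1~2
count: 1


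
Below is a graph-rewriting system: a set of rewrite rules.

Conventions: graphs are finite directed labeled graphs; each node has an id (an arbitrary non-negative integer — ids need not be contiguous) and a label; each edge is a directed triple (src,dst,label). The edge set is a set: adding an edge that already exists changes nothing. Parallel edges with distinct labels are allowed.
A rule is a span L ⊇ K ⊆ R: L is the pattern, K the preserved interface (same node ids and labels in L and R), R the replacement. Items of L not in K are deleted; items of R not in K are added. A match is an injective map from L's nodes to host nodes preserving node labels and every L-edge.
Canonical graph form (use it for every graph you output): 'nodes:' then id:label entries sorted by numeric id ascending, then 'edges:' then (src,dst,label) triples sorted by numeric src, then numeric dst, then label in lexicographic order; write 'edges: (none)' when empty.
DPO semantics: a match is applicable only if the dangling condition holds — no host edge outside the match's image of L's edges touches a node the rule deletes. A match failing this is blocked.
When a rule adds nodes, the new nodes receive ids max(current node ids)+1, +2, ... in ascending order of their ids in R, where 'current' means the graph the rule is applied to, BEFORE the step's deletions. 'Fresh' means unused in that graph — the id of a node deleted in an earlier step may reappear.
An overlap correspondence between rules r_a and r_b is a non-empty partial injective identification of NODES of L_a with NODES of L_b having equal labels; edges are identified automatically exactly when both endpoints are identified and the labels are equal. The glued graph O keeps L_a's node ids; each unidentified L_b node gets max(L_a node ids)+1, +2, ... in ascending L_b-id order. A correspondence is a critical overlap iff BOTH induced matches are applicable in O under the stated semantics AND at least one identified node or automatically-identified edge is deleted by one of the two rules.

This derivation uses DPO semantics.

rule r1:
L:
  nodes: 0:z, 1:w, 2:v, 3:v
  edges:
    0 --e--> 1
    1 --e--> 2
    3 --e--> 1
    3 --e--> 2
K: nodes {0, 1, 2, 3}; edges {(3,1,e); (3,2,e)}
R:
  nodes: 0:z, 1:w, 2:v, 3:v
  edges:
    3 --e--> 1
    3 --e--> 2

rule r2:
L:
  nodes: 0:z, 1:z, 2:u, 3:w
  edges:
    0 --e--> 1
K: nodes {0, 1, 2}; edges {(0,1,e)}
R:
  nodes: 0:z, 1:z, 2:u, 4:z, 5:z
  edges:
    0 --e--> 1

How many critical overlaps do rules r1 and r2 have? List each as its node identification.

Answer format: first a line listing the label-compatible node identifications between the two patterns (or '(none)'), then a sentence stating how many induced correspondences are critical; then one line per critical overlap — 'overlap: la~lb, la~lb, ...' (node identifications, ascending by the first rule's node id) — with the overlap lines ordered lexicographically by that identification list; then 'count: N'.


label-compatible node identifications between L(r1) and L(r2): 0~0, 0~1, 1~3
0 of the induced correspondences are critical overlaps of r1 and r2.
count: 0


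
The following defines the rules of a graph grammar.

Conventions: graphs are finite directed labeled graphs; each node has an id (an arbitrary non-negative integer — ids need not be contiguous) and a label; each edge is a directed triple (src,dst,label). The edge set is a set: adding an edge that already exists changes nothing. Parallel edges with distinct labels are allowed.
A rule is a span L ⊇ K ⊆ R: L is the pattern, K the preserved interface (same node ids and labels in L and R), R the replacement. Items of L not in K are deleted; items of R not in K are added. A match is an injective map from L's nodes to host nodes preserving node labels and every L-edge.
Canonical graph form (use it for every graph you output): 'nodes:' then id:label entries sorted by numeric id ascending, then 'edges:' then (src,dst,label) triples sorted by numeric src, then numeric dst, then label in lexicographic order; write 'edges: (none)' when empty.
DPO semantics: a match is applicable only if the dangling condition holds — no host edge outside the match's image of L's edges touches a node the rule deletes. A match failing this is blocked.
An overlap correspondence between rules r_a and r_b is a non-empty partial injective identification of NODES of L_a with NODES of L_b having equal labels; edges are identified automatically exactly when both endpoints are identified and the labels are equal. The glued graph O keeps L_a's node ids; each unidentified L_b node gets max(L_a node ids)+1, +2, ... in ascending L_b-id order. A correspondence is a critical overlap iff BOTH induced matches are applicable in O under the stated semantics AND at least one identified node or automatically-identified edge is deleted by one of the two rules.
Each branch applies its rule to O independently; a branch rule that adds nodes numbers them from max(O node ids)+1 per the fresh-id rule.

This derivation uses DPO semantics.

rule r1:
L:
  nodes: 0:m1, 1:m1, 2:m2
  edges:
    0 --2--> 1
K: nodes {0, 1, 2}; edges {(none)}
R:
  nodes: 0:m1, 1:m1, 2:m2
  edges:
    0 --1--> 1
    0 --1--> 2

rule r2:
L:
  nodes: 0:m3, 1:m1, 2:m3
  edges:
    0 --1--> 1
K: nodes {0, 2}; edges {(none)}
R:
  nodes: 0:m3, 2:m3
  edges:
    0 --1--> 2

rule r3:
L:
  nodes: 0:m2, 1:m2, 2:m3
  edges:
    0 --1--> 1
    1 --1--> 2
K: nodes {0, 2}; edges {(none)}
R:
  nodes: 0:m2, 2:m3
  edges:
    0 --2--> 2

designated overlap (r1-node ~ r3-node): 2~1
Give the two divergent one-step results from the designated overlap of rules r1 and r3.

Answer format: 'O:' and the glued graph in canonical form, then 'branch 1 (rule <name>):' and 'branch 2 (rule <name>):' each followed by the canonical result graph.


O:
nodes: 0:m1, 1:m1, 2:m2, 3:m2, 4:m3
edges: (0,1,2); (2,4,1); (3,2,1)
branch 1 (rule r1):
nodes: 0:m1, 1:m1, 2:m2, 3:m2, 4:m3
edges: (0,1,1); (0,2,1); (2,4,1); (3,2,1)
branch 2 (rule r3):
nodes: 0:m1, 1:m1, 3:m2, 4:m3
edges: (0,1,2); (3,4,2)


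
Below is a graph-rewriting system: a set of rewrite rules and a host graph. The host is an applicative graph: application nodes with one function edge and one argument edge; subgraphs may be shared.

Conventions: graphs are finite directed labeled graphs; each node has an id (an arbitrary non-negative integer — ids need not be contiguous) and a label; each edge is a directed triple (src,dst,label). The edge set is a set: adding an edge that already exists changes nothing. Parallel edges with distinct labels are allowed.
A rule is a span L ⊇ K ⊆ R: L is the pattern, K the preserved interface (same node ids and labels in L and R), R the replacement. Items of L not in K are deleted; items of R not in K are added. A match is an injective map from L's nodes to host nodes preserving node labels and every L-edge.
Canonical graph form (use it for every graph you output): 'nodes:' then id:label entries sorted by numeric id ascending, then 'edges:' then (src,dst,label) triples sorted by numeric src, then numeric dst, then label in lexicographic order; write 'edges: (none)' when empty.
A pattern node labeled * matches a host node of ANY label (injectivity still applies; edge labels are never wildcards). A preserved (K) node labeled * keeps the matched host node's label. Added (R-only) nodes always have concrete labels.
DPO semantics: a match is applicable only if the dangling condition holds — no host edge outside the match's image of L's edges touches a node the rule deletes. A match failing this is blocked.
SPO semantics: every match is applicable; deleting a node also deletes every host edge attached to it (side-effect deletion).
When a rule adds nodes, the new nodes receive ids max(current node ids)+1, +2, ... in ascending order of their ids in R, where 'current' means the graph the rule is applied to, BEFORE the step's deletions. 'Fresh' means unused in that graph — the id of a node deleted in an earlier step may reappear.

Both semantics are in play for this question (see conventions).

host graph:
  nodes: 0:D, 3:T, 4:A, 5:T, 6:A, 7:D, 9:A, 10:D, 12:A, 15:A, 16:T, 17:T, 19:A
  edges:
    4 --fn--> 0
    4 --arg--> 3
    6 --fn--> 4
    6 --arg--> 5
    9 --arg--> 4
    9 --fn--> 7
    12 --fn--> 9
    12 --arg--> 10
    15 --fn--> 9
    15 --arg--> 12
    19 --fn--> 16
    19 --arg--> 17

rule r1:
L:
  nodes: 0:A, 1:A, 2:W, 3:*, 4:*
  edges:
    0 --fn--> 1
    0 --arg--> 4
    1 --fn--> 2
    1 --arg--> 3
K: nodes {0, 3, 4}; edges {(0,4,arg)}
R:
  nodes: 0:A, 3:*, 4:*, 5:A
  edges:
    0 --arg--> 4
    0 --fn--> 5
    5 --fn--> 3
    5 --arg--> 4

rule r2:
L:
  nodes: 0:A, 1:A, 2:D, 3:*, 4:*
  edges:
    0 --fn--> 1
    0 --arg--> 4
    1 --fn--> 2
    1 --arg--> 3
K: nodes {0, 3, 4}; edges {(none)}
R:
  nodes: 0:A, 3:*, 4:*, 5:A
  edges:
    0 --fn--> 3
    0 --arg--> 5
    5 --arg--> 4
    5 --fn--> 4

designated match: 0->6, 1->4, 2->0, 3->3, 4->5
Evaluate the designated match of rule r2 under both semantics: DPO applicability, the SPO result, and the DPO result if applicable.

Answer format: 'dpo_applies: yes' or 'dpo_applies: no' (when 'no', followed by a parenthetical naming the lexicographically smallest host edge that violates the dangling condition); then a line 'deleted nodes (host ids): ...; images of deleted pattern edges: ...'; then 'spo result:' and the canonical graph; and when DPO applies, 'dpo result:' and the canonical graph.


dpo_applies: no
(the rule deletes node 4, which keeps host edge (9,4,arg) outside the match image — the dangling condition fails, DPO blocks; SPO proceeds and side-deletes such edges)
deleted nodes (host ids): 0, 4; images of deleted pattern edges: (4,0,fn); (4,3,arg); (6,4,fn); (6,5,arg)
spo result:
nodes: 3:T, 5:T, 6:A, 7:D, 9:A, 10:D, 12:A, 15:A, 16:T, 17:T, 19:A, 20:A
edges: (6,3,fn); (6,20,arg); (9,7,fn); (12,9,fn); (12,10,arg); (15,9,fn); (15,12,arg); (19,16,fn); (19,17,arg); (20,5,arg); (20,5,fn)


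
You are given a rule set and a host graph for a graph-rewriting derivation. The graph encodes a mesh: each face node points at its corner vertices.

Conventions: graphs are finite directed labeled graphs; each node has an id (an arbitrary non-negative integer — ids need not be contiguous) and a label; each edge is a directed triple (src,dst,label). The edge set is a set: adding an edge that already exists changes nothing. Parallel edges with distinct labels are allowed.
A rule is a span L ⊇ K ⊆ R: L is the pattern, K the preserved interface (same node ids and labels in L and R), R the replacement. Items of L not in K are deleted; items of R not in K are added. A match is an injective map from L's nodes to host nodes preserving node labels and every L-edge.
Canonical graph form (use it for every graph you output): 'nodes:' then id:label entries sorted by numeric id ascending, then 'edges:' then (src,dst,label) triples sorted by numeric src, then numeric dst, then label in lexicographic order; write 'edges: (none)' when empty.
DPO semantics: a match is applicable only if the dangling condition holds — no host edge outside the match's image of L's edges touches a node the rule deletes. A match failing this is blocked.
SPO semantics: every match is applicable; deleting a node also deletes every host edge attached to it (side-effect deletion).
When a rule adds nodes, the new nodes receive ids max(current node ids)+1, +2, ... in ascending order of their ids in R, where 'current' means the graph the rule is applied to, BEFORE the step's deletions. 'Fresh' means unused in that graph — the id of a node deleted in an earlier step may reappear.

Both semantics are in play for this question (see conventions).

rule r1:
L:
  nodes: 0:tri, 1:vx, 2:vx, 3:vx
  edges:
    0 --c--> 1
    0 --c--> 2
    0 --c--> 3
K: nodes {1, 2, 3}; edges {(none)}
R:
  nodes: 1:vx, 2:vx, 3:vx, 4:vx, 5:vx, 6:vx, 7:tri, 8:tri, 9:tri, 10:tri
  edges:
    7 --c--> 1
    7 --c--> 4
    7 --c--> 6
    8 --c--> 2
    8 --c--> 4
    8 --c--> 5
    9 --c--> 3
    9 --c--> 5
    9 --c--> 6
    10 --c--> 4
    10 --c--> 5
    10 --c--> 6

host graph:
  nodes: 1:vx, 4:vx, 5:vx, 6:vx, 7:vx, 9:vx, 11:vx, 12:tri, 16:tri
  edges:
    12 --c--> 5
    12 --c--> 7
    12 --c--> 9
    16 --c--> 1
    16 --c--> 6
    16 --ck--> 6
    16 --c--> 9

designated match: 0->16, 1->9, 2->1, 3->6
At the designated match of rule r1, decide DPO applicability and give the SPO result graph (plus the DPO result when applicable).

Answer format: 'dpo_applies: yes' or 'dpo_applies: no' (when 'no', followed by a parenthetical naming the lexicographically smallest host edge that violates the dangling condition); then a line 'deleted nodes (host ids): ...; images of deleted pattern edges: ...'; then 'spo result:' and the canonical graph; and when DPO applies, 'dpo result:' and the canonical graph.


dpo_applies: no
(the rule deletes node 16, which keeps host edge (16,6,ck) outside the match image — the dangling condition fails, DPO blocks; SPO proceeds and side-deletes such edges)
deleted nodes (host ids): 16; images of deleted pattern edges: (16,1,c); (16,6,c); (16,9,c)
spo result:
nodes: 1:vx, 4:vx, 5:vx, 6:vx, 7:vx, 9:vx, 11:vx, 12:tri, 17:vx, 18:vx, 19:vx, 20:tri, 21:tri, 22:tri, 23:tri
edges: (12,5,c); (12,7,c); (12,9,c); (20,9,c); (20,17,c); (20,19,c); (21,1,c); (21,17,c); (21,18,c); (22,6,c); (22,18,c); (22,19,c); (23,17,c); (23,18,c); (23,19,c)


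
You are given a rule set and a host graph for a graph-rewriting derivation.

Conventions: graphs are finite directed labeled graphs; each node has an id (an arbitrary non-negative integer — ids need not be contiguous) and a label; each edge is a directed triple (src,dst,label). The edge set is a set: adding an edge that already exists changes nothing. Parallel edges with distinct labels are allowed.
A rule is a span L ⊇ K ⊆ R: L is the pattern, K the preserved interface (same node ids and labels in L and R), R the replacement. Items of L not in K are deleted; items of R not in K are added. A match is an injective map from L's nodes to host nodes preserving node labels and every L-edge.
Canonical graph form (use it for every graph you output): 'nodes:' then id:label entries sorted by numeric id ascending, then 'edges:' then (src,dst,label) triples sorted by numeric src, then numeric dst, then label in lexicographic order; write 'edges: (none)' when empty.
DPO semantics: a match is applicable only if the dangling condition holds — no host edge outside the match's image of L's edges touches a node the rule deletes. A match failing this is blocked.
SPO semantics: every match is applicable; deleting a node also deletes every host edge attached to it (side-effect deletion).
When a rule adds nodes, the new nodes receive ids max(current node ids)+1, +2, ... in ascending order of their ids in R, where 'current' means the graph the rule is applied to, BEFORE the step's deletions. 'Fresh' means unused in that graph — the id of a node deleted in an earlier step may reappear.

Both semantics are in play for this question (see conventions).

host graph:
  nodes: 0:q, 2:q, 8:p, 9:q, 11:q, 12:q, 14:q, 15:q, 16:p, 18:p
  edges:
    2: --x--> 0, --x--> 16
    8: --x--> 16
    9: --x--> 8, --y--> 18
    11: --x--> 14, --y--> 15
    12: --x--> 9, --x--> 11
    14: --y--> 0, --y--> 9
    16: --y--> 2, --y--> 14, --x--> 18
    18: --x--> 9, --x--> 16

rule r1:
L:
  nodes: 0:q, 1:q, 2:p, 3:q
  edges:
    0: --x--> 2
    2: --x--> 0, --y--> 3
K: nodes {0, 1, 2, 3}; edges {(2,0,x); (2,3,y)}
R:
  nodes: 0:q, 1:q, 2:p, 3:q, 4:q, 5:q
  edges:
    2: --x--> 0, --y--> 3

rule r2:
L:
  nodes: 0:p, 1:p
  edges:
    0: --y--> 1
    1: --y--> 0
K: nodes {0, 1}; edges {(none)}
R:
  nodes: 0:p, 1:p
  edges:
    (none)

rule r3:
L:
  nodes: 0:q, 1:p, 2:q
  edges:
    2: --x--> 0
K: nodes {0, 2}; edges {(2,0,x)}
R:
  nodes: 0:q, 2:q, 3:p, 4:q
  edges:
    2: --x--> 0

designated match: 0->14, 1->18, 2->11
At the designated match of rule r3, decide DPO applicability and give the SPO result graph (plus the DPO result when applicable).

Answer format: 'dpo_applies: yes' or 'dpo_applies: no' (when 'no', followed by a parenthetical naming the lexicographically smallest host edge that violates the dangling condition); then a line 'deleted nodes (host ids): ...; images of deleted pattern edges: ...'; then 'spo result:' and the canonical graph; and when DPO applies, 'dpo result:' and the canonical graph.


dpo_applies: no
(the rule deletes node 18, which keeps host edge (9,18,y) outside the match image — the dangling condition fails, DPO blocks; SPO proceeds and side-deletes such edges)
deleted nodes (host ids): 18; images of deleted pattern edges: (none)
spo result:
nodes: 0:q, 2:q, 8:p, 9:q, 11:q, 12:q, 14:q, 15:q, 16:p, 19:p, 20:q
edges: (2,0,x); (2,16,x); (8,16,x); (9,8,x); (11,14,x); (11,15,y); (12,9,x); (12,11,x); (14,0,y); (14,9,y); (16,2,y); (16,14,y)


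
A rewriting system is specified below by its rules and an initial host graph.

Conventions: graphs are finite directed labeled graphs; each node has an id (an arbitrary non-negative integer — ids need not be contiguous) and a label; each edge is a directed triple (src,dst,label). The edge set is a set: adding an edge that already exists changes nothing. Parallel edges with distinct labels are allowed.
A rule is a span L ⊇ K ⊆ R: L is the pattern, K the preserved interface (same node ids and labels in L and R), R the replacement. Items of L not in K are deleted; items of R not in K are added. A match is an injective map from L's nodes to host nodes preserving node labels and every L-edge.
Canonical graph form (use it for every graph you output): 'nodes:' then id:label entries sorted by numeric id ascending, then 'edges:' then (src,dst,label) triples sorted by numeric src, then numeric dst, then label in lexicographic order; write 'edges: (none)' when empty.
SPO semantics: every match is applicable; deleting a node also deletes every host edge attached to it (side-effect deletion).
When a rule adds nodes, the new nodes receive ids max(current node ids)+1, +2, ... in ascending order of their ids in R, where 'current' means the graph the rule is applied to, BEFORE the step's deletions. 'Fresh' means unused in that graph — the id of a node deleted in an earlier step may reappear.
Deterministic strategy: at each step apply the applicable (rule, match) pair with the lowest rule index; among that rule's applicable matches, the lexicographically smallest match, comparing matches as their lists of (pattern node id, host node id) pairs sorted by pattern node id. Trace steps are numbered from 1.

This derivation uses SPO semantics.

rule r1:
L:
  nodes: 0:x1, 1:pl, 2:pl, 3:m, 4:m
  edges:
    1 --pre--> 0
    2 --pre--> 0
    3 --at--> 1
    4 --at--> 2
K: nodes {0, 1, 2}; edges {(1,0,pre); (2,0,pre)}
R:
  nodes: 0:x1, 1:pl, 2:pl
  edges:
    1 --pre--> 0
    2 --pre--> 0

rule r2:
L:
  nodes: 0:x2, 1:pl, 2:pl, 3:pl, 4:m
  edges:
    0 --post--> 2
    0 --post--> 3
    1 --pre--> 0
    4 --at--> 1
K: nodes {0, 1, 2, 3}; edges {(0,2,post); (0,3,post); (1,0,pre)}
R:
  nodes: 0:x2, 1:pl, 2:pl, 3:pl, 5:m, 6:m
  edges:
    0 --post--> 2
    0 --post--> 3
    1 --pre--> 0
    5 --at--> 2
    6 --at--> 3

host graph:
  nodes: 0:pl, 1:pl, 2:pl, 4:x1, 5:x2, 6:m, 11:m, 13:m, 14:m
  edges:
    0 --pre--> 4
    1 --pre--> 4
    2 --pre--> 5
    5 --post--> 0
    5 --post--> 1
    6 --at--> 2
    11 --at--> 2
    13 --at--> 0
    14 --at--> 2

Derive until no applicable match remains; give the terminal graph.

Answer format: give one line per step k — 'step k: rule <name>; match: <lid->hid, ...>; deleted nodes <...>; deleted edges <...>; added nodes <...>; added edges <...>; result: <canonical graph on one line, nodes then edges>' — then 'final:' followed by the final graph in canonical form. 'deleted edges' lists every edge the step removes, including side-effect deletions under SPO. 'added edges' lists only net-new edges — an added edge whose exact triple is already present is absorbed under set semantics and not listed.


step 1: rule r2; match: 0->5, 1->2, 2->0, 3->1, 4->6; deleted nodes 6; deleted edges (6,2,at); added nodes 15, 16; added edges (15,0,at); (16,1,at); result: nodes: 0:pl, 1:pl, 2:pl, 4:x1, 5:x2, 11:m, 13:m, 14:m, 15:m, 16:m edges: (0,4,pre); (1,4,pre); (2,5,pre); (5,0,post); (5,1,post); (11,2,at); (13,0,at); (14,2,at); (15,0,at); (16,1,at)
step 2: rule r1; match: 0->4, 1->0, 2->1, 3->13, 4->16; deleted nodes 13, 16; deleted edges (13,0,at); (16,1,at); added nodes (none); added edges (none); result: nodes: 0:pl, 1:pl, 2:pl, 4:x1, 5:x2, 11:m, 14:m, 15:m edges: (0,4,pre); (1,4,pre); (2,5,pre); (5,0,post); (5,1,post); (11,2,at); (14,2,at); (15,0,at)
step 3: rule r2; match: 0->5, 1->2, 2->0, 3->1, 4->11; deleted nodes 11; deleted edges (11,2,at); added nodes 16, 17; added edges (16,0,at); (17,1,at); result: nodes: 0:pl, 1:pl, 2:pl, 4:x1, 5:x2, 14:m, 15:m, 16:m, 17:m edges: (0,4,pre); (1,4,pre); (2,5,pre); (5,0,post); (5,1,post); (14,2,at); (15,0,at); (16,0,at); (17,1,at)
step 4: rule r1; match: 0->4, 1->0, 2->1, 3->15, 4->17; deleted nodes 15, 17; deleted edges (15,0,at); (17,1,at); added nodes (none); added edges (none); result: nodes: 0:pl, 1:pl, 2:pl, 4:x1, 5:x2, 14:m, 16:m edges: (0,4,pre); (1,4,pre); (2,5,pre); (5,0,post); (5,1,post); (14,2,at); (16,0,at)
step 5: rule r2; match: 0->5, 1->2, 2->0, 3->1, 4->14; deleted nodes 14; deleted edges (14,2,at); added nodes 17, 18; added edges (17,0,at); (18,1,at); result: nodes: 0:pl, 1:pl, 2:pl, 4:x1, 5:x2, 16:m, 17:m, 18:m edges: (0,4,pre); (1,4,pre); (2,5,pre); (5,0,post); (5,1,post); (16,0,at); (17,0,at); (18,1,at)
step 6: rule r1; match: 0->4, 1->0, 2->1, 3->16, 4->18; deleted nodes 16, 18; deleted edges (16,0,at); (18,1,at); added nodes (none); added edges (none); result: nodes: 0:pl, 1:pl, 2:pl, 4:x1, 5:x2, 17:m edges: (0,4,pre); (1,4,pre); (2,5,pre); (5,0,post); (5,1,post); (17,0,at)
final:
nodes: 0:pl, 1:pl, 2:pl, 4:x1, 5:x2, 17:m
edges: (0,4,pre); (1,4,pre); (2,5,pre); (5,0,post); (5,1,post); (17,0,at)


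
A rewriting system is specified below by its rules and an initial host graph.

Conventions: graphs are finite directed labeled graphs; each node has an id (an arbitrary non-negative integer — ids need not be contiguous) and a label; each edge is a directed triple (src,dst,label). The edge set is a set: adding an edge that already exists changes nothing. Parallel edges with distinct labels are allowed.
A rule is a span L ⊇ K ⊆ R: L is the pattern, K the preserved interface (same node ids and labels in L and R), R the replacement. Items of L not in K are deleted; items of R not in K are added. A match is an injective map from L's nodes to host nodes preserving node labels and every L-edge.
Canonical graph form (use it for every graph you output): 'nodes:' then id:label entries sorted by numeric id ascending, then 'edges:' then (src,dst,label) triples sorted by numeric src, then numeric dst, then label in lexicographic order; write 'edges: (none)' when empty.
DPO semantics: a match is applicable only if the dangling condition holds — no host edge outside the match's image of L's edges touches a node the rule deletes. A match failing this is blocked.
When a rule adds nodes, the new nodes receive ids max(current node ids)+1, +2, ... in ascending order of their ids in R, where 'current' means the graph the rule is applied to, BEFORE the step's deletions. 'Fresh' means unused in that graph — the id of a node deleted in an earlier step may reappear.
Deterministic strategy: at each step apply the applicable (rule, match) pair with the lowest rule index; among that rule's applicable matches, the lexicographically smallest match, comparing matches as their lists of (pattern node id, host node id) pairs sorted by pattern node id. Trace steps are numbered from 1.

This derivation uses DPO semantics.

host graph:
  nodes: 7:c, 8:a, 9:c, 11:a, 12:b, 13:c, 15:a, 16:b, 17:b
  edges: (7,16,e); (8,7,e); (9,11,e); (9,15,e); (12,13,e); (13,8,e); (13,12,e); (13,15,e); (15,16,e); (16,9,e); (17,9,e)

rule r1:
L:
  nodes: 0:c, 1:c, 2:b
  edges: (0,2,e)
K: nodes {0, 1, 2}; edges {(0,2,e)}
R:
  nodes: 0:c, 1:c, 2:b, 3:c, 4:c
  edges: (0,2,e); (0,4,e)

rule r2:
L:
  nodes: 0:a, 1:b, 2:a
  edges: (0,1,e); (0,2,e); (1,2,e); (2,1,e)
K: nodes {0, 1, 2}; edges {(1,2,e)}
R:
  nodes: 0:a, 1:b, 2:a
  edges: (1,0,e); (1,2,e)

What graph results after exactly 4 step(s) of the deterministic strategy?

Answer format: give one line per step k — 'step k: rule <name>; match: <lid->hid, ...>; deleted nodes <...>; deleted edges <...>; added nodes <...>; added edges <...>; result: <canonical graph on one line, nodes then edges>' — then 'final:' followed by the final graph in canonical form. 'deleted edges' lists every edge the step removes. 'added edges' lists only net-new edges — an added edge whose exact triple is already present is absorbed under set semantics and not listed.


step 1: rule r1; match: 0->7, 1->9, 2->16; deleted nodes (none); deleted edges (none); added nodes 18, 19; added edges (7,19,e); result: nodes: 7:c, 8:a, 9:c, 11:a, 12:b, 13:c, 15:a, 16:b, 17:b, 18:c, 19:c edges: (7,16,e); (7,19,e); (8,7,e); (9,11,e); (9,15,e); (12,13,e); (13,8,e); (13,12,e); (13,15,e); (15,16,e); (16,9,e); (17,9,e)
step 2: rule r1; match: 0->7, 1->9, 2->16; deleted nodes (none); deleted edges (none); added nodes 20, 21; added edges (7,21,e); result: nodes: 7:c, 8:a, 9:c, 11:a, 12:b, 13:c, 15:a, 16:b, 17:b, 18:c, 19:c, 20:c, 21:c edges: (7,16,e); (7,19,e); (7,21,e); (8,7,e); (9,11,e); (9,15,e); (12,13,e); (13,8,e); (13,12,e); (13,15,e); (15,16,e); (16,9,e); (17,9,e)
step 3: rule r1; match: 0->7, 1->9, 2->16; deleted nodes (none); deleted edges (none); added nodes 22, 23; added edges (7,23,e); result: nodes: 7:c, 8:a, 9:c, 11:a, 12:b, 13:c, 15:a, 16:b, 17:b, 18:c, 19:c, 20:c, 21:c, 22:c, 23:c edges: (7,16,e); (7,19,e); (7,21,e); (7,23,e); (8,7,e); (9,11,e); (9,15,e); (12,13,e); (13,8,e); (13,12,e); (13,15,e); (15,16,e); (16,9,e); (17,9,e)
step 4: rule r1; match: 0->7, 1->9, 2->16; deleted nodes (none); deleted edges (none); added nodes 24, 25; added edges (7,25,e); result: nodes: 7:c, 8:a, 9:c, 11:a, 12:b, 13:c, 15:a, 16:b, 17:b, 18:c, 19:c, 20:c, 21:c, 22:c, 23:c, 24:c, 25:c edges: (7,16,e); (7,19,e); (7,21,e); (7,23,e); (7,25,e); (8,7,e); (9,11,e); (9,15,e); (12,13,e); (13,8,e); (13,12,e); (13,15,e); (15,16,e); (16,9,e); (17,9,e)
final:
nodes: 7:c, 8:a, 9:c, 11:a, 12:b, 13:c, 15:a, 16:b, 17:b, 18:c, 19:c, 20:c, 21:c, 22:c, 23:c, 24:c, 25:c
edges: (7,16,e); (7,19,e); (7,21,e); (7,23,e); (7,25,e); (8,7,e); (9,11,e); (9,15,e); (12,13,e); (13,8,e); (13,12,e); (13,15,e); (15,16,e); (16,9,e); (17,9,e)
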